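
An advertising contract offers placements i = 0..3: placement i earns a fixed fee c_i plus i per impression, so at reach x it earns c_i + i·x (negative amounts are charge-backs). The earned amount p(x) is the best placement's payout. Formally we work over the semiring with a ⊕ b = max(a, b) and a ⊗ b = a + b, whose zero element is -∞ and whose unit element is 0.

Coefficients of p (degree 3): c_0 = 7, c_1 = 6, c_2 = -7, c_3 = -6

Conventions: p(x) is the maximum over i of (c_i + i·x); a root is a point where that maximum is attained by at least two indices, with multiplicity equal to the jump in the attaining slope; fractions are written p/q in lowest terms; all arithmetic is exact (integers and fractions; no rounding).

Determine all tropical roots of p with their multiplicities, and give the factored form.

hull edge (i=0, c=7) to (i=1, c=6): slope -1, span 1
hull edge (i=1, c=6) to (i=3, c=-6): slope -6, span 2
Factored form: p(x) = -6 ⊗ (x ⊕ 1) ⊗ (x ⊕ 6) ⊗ (x ⊕ 6)
Answer: roots = 1 (mult 1), 6 (mult 2)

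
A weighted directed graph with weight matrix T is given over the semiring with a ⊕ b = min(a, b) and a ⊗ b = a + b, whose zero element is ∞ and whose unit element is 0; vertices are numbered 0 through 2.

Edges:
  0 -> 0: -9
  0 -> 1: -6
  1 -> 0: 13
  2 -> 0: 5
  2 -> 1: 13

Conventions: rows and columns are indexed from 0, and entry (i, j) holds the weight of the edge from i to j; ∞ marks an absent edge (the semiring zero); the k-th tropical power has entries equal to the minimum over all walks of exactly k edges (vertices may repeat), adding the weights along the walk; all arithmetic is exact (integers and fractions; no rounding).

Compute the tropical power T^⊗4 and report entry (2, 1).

T^⊗2:
  [-18, -15, ∞]
  [4, 7, ∞]
  [-4, -1, ∞]
T^⊗3:
  [-27, -24, ∞]
  [-5, -2, ∞]
  [-13, -10, ∞]
T^⊗4:
  [-36, -33, ∞]
  [-14, -11, ∞]
  [-22, -19, ∞]
Key observation: the optimum is the walk 2->0->0->0->1, with weight 5 + (-9) + (-9) + (-6) = -19.
Optimal value attained by: walk 2->0->0->0->1.
Answer: (T^⊗4)[2][1] = -19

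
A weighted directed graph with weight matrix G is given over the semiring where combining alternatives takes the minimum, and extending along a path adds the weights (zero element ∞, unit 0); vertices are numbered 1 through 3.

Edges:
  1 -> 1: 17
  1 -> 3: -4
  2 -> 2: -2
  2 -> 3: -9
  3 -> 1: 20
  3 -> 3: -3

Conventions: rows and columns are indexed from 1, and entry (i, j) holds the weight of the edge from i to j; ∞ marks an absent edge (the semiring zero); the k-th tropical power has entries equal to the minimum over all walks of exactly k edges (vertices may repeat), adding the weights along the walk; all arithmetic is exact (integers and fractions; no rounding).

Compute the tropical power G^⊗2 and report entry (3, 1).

G^⊗2:
  [16, ∞, -7]
  [11, -4, -12]
  [17, ∞, -6]
Key observation: the optimum is the walk 3->3->1, with weight (-3) + 20 = 17.
Optimal value attained by: walk 3->3->1.
Answer: (G^⊗2)[3][1] = 17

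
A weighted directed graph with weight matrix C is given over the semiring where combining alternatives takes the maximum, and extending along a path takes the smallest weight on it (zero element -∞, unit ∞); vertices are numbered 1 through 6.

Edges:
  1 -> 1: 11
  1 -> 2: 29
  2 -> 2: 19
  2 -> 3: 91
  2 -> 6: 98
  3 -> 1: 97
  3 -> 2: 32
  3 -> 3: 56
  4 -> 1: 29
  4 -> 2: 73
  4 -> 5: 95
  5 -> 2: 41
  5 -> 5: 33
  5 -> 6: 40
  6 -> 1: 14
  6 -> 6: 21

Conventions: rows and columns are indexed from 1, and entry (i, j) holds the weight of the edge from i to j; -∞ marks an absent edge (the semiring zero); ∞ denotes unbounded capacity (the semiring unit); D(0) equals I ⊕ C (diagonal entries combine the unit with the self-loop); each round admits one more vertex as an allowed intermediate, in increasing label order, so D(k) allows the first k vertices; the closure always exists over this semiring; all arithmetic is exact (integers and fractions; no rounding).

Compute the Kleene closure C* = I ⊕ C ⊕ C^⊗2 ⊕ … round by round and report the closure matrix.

D(0):
  [∞, 29, -∞, -∞, -∞, -∞]
  [-∞, ∞, 91, -∞, -∞, 98]
  [97, 32, ∞, -∞, -∞, -∞]
  [29, 73, -∞, ∞, 95, -∞]
  [-∞, 41, -∞, -∞, ∞, 40]
  [14, -∞, -∞, -∞, -∞, ∞]
D(1):
  [∞, 29, -∞, -∞, -∞, -∞]
  [-∞, ∞, 91, -∞, -∞, 98]
  [97, 32, ∞, -∞, -∞, -∞]
  [29, 73, -∞, ∞, 95, -∞]
  [-∞, 41, -∞, -∞, ∞, 40]
  [14, 14, -∞, -∞, -∞, ∞]
D(2):
  [∞, 29, 29, -∞, -∞, 29]
  [-∞, ∞, 91, -∞, -∞, 98]
  [97, 32, ∞, -∞, -∞, 32]
  [29, 73, 73, ∞, 95, 73]
  [-∞, 41, 41, -∞, ∞, 41]
  [14, 14, 14, -∞, -∞, ∞]
D(3):
  [∞, 29, 29, -∞, -∞, 29]
  [91, ∞, 91, -∞, -∞, 98]
  [97, 32, ∞, -∞, -∞, 32]
  [73, 73, 73, ∞, 95, 73]
  [41, 41, 41, -∞, ∞, 41]
  [14, 14, 14, -∞, -∞, ∞]
D(4):
  [∞, 29, 29, -∞, -∞, 29]
  [91, ∞, 91, -∞, -∞, 98]
  [97, 32, ∞, -∞, -∞, 32]
  [73, 73, 73, ∞, 95, 73]
  [41, 41, 41, -∞, ∞, 41]
  [14, 14, 14, -∞, -∞, ∞]
D(5):
  [∞, 29, 29, -∞, -∞, 29]
  [91, ∞, 91, -∞, -∞, 98]
  [97, 32, ∞, -∞, -∞, 32]
  [73, 73, 73, ∞, 95, 73]
  [41, 41, 41, -∞, ∞, 41]
  [14, 14, 14, -∞, -∞, ∞]
D(6):
  [∞, 29, 29, -∞, -∞, 29]
  [91, ∞, 91, -∞, -∞, 98]
  [97, 32, ∞, -∞, -∞, 32]
  [73, 73, 73, ∞, 95, 73]
  [41, 41, 41, -∞, ∞, 41]
  [14, 14, 14, -∞, -∞, ∞]
Answer: C* = [[∞, 29, 29, -∞, -∞, 29], [91, ∞, 91, -∞, -∞, 98], [97, 32, ∞, -∞, -∞, 32], [73, 73, 73, ∞, 95, 73], [41, 41, 41, -∞, ∞, 41], [14, 14, 14, -∞, -∞, ∞]]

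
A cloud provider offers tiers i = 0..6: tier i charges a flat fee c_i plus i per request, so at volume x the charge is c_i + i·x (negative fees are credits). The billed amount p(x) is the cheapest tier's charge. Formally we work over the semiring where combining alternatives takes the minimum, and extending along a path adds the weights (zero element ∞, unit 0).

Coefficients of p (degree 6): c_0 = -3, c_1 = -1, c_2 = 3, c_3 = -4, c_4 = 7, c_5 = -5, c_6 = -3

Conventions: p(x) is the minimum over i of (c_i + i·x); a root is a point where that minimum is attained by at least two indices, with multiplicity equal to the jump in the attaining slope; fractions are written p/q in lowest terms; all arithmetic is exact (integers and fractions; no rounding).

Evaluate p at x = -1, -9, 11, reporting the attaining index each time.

p(-1) = min(-3+0·(-1)=-3, -1+1·(-1)=-2, 3+2·(-1)=1, -4+3·(-1)=-7, 7+4·(-1)=3, -5+5·(-1)=-10, -3+6·(-1)=-9) = -10 (attained by i=5)
p(-9) = min(-3+0·(-9)=-3, -1+1·(-9)=-10, 3+2·(-9)=-15, -4+3·(-9)=-31, 7+4·(-9)=-29, -5+5·(-9)=-50, -3+6·(-9)=-57) = -57 (attained by i=6)
p(11) = min(-3+0·11=-3, -1+1·11=10, 3+2·11=25, -4+3·11=29, 7+4·11=51, -5+5·11=50, -3+6·11=63) = -3 (attained by i=0)
Answer: p(-1) = -10; p(-9) = -57; p(11) = -3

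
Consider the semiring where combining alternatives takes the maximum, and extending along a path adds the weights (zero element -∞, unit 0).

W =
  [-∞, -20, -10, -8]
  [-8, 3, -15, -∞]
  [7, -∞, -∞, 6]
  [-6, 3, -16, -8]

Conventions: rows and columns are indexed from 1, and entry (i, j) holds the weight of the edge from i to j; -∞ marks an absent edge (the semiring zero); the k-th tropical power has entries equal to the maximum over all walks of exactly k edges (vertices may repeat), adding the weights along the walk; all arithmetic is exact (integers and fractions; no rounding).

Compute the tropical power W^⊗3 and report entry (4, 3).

W^⊗2:
  [-3, -5, -24, -4]
  [-5, 6, -12, -9]
  [0, 9, -3, -1]
  [-5, 6, -12, -10]
W^⊗3:
  [-10, -1, -13, -11]
  [-2, 9, -9, -6]
  [4, 12, -6, 3]
  [-2, 9, -9, -6]
Key observation: the optimum is the walk 4->2->2->3, with weight 3 + 3 + (-15) = -9.
Optimal value attained by: walk 4->2->2->3.
Answer: (W^⊗3)[4][3] = -9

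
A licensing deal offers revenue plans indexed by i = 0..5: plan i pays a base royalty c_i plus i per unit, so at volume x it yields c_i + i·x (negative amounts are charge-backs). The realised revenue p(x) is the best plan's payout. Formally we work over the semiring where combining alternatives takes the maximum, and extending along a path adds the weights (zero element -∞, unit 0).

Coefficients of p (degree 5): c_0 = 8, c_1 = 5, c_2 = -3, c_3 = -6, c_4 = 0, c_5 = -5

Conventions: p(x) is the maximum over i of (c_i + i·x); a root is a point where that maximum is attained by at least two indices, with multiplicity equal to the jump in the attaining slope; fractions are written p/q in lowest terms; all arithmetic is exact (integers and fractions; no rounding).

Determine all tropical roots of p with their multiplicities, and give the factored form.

hull edge (i=0, c=8) to (i=4, c=0): slope -2, span 4
hull edge (i=4, c=0) to (i=5, c=-5): slope -5, span 1
Factored form: p(x) = -5 ⊗ (x ⊕ 2) ⊗ (x ⊕ 2) ⊗ (x ⊕ 2) ⊗ (x ⊕ 2) ⊗ (x ⊕ 5)
Answer: roots = 2 (mult 4), 5 (mult 1)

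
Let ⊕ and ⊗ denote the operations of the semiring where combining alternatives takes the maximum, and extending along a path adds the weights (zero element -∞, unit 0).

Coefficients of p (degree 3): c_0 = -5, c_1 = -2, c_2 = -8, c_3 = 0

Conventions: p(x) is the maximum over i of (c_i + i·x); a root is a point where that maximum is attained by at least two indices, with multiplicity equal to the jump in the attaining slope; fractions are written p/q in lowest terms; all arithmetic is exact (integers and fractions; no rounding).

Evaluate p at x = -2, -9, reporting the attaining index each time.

p(-2) = max(-5+0·(-2)=-5, -2+1·(-2)=-4, -8+2·(-2)=-12, 0+3·(-2)=-6) = -4 (attained by i=1)
p(-9) = max(-5+0·(-9)=-5, -2+1·(-9)=-11, -8+2·(-9)=-26, 0+3·(-9)=-27) = -5 (attained by i=0)
Answer: p(-2) = -4; p(-9) = -5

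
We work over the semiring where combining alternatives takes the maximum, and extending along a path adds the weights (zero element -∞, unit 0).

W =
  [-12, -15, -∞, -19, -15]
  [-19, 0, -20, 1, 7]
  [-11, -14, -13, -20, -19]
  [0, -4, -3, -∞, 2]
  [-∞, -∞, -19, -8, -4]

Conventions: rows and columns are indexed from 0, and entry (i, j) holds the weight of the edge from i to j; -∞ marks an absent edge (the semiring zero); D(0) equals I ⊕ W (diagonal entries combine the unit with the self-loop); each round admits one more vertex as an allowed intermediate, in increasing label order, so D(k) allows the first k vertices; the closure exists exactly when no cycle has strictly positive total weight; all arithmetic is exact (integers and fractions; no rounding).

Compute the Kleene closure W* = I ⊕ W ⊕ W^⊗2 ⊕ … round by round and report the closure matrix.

D(0):
  [0, -15, -∞, -19, -15]
  [-19, 0, -20, 1, 7]
  [-11, -14, 0, -20, -19]
  [0, -4, -3, 0, 2]
  [-∞, -∞, -19, -8, 0]
D(1):
  [0, -15, -∞, -19, -15]
  [-19, 0, -20, 1, 7]
  [-11, -14, 0, -20, -19]
  [0, -4, -3, 0, 2]
  [-∞, -∞, -19, -8, 0]
D(2):
  [0, -15, -35, -14, -8]
  [-19, 0, -20, 1, 7]
  [-11, -14, 0, -13, -7]
  [0, -4, -3, 0, 3]
  [-∞, -∞, -19, -8, 0]
D(3):
  [0, -15, -35, -14, -8]
  [-19, 0, -20, 1, 7]
  [-11, -14, 0, -13, -7]
  [0, -4, -3, 0, 3]
  [-30, -33, -19, -8, 0]
D(4):
  [0, -15, -17, -14, -8]
  [1, 0, -2, 1, 7]
  [-11, -14, 0, -13, -7]
  [0, -4, -3, 0, 3]
  [-8, -12, -11, -8, 0]
D(5):
  [0, -15, -17, -14, -8]
  [1, 0, -2, 1, 7]
  [-11, -14, 0, -13, -7]
  [0, -4, -3, 0, 3]
  [-8, -12, -11, -8, 0]
Answer: W* = [[0, -15, -17, -14, -8], [1, 0, -2, 1, 7], [-11, -14, 0, -13, -7], [0, -4, -3, 0, 3], [-8, -12, -11, -8, 0]]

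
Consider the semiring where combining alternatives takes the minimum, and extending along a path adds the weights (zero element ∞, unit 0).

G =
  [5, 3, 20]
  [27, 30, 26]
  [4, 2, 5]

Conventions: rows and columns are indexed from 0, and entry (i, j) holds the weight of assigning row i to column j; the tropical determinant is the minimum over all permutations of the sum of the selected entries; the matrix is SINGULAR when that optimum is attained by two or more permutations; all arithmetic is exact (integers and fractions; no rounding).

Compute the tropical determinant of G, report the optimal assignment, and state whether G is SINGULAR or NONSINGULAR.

σ = (0, 1, 2): 5 + 30 + 5 = 40
σ = (0, 2, 1): 5 + 26 + 2 = 33
σ = (1, 0, 2): 3 + 27 + 5 = 35
σ = (1, 2, 0): 3 + 26 + 4 = 33
σ = (2, 0, 1): 20 + 27 + 2 = 49
σ = (2, 1, 0): 20 + 30 + 4 = 54
Optimal value attained by: σ = (0, 2, 1).
Answer: det⊕(G) = 33; verdict: SINGULAR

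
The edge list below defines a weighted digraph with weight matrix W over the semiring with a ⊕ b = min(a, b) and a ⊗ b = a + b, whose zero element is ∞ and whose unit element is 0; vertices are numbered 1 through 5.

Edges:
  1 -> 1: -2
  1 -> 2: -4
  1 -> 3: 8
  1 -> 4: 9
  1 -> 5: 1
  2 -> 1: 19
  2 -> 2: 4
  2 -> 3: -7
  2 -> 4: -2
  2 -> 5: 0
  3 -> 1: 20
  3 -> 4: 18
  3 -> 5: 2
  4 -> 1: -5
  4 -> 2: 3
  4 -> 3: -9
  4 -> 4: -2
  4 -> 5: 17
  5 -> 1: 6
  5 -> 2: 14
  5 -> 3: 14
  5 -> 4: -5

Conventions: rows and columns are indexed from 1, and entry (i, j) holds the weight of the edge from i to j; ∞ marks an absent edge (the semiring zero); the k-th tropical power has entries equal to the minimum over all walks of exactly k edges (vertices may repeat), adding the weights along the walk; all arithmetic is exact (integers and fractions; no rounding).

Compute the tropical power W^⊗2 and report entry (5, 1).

W^⊗2:
  [-4, -6, -11, -6, -4]
  [-7, 1, -11, -5, -5]
  [8, 16, 9, -3, 21]
  [-7, -9, -11, -4, -7]
  [-10, -2, -14, -7, 7]
Key observation: the optimum is the walk 5->4->1, with weight (-5) + (-5) = -10.
Optimal value attained by: walk 5->4->1.
Answer: (W^⊗2)[5][1] = -10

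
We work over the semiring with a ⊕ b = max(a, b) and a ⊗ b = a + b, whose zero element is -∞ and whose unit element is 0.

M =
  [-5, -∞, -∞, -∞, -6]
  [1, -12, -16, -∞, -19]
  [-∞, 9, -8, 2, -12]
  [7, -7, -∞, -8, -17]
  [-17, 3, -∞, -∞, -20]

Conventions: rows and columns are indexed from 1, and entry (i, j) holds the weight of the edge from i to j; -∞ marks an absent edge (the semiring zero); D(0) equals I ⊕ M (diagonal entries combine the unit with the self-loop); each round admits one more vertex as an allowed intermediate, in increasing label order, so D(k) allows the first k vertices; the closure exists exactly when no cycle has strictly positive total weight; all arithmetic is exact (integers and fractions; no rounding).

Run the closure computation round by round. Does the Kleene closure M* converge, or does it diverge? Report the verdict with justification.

D(0):
  [0, -∞, -∞, -∞, -6]
  [1, 0, -16, -∞, -19]
  [-∞, 9, 0, 2, -12]
  [7, -7, -∞, 0, -17]
  [-17, 3, -∞, -∞, 0]
D(1):
  [0, -∞, -∞, -∞, -6]
  [1, 0, -16, -∞, -5]
  [-∞, 9, 0, 2, -12]
  [7, -7, -∞, 0, 1]
  [-17, 3, -∞, -∞, 0]
D(2):
  [0, -∞, -∞, -∞, -6]
  [1, 0, -16, -∞, -5]
  [10, 9, 0, 2, 4]
  [7, -7, -23, 0, 1]
  [4, 3, -13, -∞, 0]
D(3):
  [0, -∞, -∞, -∞, -6]
  [1, 0, -16, -14, -5]
  [10, 9, 0, 2, 4]
  [7, -7, -23, 0, 1]
  [4, 3, -13, -11, 0]
D(4):
  [0, -∞, -∞, -∞, -6]
  [1, 0, -16, -14, -5]
  [10, 9, 0, 2, 4]
  [7, -7, -23, 0, 1]
  [4, 3, -13, -11, 0]
D(5):
  [0, -3, -19, -17, -6]
  [1, 0, -16, -14, -5]
  [10, 9, 0, 2, 4]
  [7, 4, -12, 0, 1]
  [4, 3, -13, -11, 0]
Key observation: every diagonal entry stays at the unit through all rounds, so no improving cycle exists.
Answer: CONVERGES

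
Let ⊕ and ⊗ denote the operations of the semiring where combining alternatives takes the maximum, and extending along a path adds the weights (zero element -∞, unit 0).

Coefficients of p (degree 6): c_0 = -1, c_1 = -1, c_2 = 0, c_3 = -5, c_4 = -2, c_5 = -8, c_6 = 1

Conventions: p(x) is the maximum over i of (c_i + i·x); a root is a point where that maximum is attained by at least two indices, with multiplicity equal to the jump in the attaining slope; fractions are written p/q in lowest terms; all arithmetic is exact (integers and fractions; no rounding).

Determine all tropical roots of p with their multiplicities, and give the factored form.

hull edge (i=0, c=-1) to (i=2, c=0): slope 1/2, span 2
hull edge (i=2, c=0) to (i=6, c=1): slope 1/4, span 4
Factored form: p(x) = 1 ⊗ (x ⊕ (-1/2)) ⊗ (x ⊕ (-1/2)) ⊗ (x ⊕ (-1/4)) ⊗ (x ⊕ (-1/4)) ⊗ (x ⊕ (-1/4)) ⊗ (x ⊕ (-1/4))
Answer: roots = -1/2 (mult 2), -1/4 (mult 4)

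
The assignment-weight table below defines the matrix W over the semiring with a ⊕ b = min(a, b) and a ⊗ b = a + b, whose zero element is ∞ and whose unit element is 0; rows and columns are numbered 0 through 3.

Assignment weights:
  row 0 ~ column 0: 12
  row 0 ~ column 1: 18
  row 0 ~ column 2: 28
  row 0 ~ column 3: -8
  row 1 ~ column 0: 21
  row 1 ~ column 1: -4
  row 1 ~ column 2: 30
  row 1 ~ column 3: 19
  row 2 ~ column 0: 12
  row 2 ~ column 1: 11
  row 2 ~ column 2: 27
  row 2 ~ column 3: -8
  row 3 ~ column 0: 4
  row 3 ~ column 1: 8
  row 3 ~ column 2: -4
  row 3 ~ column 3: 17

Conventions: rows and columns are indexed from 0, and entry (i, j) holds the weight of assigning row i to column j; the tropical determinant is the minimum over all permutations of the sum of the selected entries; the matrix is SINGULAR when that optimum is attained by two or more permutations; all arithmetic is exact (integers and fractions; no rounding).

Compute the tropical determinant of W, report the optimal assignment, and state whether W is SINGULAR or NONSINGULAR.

σ = (0, 1, 2, 3): 12 + (-4) + 27 + 17 = 52
σ = (0, 1, 3, 2): 12 + (-4) + (-8) + (-4) = -4
σ = (0, 2, 1, 3): 12 + 30 + 11 + 17 = 70
σ = (0, 2, 3, 1): 12 + 30 + (-8) + 8 = 42
σ = (0, 3, 1, 2): 12 + 19 + 11 + (-4) = 38
σ = (0, 3, 2, 1): 12 + 19 + 27 + 8 = 66
σ = (1, 0, 2, 3): 18 + 21 + 27 + 17 = 83
σ = (1, 0, 3, 2): 18 + 21 + (-8) + (-4) = 27
σ = (1, 2, 0, 3): 18 + 30 + 12 + 17 = 77
σ = (1, 2, 3, 0): 18 + 30 + (-8) + 4 = 44
σ = (1, 3, 0, 2): 18 + 19 + 12 + (-4) = 45
σ = (1, 3, 2, 0): 18 + 19 + 27 + 4 = 68
σ = (2, 0, 1, 3): 28 + 21 + 11 + 17 = 77
σ = (2, 0, 3, 1): 28 + 21 + (-8) + 8 = 49
σ = (2, 1, 0, 3): 28 + (-4) + 12 + 17 = 53
σ = (2, 1, 3, 0): 28 + (-4) + (-8) + 4 = 20
σ = (2, 3, 0, 1): 28 + 19 + 12 + 8 = 67
σ = (2, 3, 1, 0): 28 + 19 + 11 + 4 = 62
σ = (3, 0, 1, 2): (-8) + 21 + 11 + (-4) = 20
σ = (3, 0, 2, 1): (-8) + 21 + 27 + 8 = 48
σ = (3, 1, 0, 2): (-8) + (-4) + 12 + (-4) = -4
σ = (3, 1, 2, 0): (-8) + (-4) + 27 + 4 = 19
σ = (3, 2, 0, 1): (-8) + 30 + 12 + 8 = 42
σ = (3, 2, 1, 0): (-8) + 30 + 11 + 4 = 37
Optimal value attained by: σ = (0, 1, 3, 2).
Answer: det⊕(W) = -4; verdict: SINGULAR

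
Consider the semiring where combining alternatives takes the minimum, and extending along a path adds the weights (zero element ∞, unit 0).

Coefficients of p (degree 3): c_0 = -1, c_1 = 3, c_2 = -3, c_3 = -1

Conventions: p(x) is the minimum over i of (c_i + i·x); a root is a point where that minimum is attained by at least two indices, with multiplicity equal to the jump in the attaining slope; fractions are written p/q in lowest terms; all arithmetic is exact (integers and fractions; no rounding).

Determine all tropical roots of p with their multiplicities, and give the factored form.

hull edge (i=0, c=-1) to (i=2, c=-3): slope -1, span 2
hull edge (i=2, c=-3) to (i=3, c=-1): slope 2, span 1
Factored form: p(x) = -1 ⊗ (x ⊕ (-2)) ⊗ (x ⊕ 1) ⊗ (x ⊕ 1)
Answer: roots = -2 (mult 1), 1 (mult 2)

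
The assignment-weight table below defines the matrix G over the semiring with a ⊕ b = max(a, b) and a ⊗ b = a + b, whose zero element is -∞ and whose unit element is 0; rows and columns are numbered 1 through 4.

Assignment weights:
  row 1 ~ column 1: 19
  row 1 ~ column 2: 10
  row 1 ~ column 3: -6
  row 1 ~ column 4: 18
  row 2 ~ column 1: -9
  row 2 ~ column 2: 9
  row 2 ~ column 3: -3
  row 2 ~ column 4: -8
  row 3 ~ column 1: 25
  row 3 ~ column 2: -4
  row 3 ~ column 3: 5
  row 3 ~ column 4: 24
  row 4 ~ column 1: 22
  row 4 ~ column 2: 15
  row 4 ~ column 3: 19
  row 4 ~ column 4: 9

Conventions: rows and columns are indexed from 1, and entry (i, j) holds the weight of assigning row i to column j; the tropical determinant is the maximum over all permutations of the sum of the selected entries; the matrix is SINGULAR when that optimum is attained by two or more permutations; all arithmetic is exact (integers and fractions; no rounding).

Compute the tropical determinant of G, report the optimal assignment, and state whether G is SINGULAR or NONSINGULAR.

σ = (1, 2, 3, 4): 19 + 9 + 5 + 9 = 42
σ = (1, 2, 4, 3): 19 + 9 + 24 + 19 = 71
σ = (1, 3, 2, 4): 19 + (-3) + (-4) + 9 = 21
σ = (1, 3, 4, 2): 19 + (-3) + 24 + 15 = 55
σ = (1, 4, 2, 3): 19 + (-8) + (-4) + 19 = 26
σ = (1, 4, 3, 2): 19 + (-8) + 5 + 15 = 31
σ = (2, 1, 3, 4): 10 + (-9) + 5 + 9 = 15
σ = (2, 1, 4, 3): 10 + (-9) + 24 + 19 = 44
σ = (2, 3, 1, 4): 10 + (-3) + 25 + 9 = 41
σ = (2, 3, 4, 1): 10 + (-3) + 24 + 22 = 53
σ = (2, 4, 1, 3): 10 + (-8) + 25 + 19 = 46
σ = (2, 4, 3, 1): 10 + (-8) + 5 + 22 = 29
σ = (3, 1, 2, 4): (-6) + (-9) + (-4) + 9 = -10
σ = (3, 1, 4, 2): (-6) + (-9) + 24 + 15 = 24
σ = (3, 2, 1, 4): (-6) + 9 + 25 + 9 = 37
σ = (3, 2, 4, 1): (-6) + 9 + 24 + 22 = 49
σ = (3, 4, 1, 2): (-6) + (-8) + 25 + 15 = 26
σ = (3, 4, 2, 1): (-6) + (-8) + (-4) + 22 = 4
σ = (4, 1, 2, 3): 18 + (-9) + (-4) + 19 = 24
σ = (4, 1, 3, 2): 18 + (-9) + 5 + 15 = 29
σ = (4, 2, 1, 3): 18 + 9 + 25 + 19 = 71
σ = (4, 2, 3, 1): 18 + 9 + 5 + 22 = 54
σ = (4, 3, 1, 2): 18 + (-3) + 25 + 15 = 55
σ = (4, 3, 2, 1): 18 + (-3) + (-4) + 22 = 33
Optimal value attained by: σ = (1, 2, 4, 3).
Answer: det⊕(G) = 71; verdict: SINGULAR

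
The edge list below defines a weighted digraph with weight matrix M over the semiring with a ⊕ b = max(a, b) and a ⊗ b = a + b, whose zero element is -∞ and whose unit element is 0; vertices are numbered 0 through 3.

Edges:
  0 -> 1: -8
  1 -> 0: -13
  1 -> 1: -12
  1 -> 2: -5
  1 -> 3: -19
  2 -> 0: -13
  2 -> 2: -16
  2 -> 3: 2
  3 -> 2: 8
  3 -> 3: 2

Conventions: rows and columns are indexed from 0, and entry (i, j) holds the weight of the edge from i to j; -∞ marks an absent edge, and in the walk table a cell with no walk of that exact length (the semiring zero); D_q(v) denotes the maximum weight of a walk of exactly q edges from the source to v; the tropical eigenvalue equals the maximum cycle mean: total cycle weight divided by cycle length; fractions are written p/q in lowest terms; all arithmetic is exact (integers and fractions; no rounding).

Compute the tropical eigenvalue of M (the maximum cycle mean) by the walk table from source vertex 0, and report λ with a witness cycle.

q=0: [0, -∞, -∞, -∞]
q=1: [-∞, -8, -∞, -∞]
q=2: [-21, -20, -13, -27]
q=3: [-26, -29, -19, -11]
q=4: [-32, -34, -3, -9]
Optimal cycle mean attained by: cycle 2->3->2, total 2 + 8, length 2.
Answer: λ = 5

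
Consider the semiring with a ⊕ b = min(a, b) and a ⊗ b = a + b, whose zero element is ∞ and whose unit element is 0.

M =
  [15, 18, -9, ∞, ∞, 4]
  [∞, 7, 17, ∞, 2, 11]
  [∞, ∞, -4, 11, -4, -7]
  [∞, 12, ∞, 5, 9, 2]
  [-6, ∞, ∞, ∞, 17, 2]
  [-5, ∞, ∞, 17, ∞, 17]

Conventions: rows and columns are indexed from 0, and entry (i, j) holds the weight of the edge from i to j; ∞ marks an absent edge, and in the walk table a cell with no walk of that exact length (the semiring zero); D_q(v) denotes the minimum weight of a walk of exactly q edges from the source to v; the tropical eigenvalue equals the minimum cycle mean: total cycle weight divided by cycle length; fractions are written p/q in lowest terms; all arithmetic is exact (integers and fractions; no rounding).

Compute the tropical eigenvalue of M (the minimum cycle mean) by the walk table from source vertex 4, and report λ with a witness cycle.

q=0: [∞, ∞, ∞, ∞, 0, ∞]
q=1: [-6, ∞, ∞, ∞, 17, 2]
q=2: [-3, 12, -15, 19, 34, -2]
q=3: [-7, 15, -19, -4, -19, -22]
q=4: [-27, 8, -23, -8, -23, -26]
q=5: [-31, -9, -36, -12, -27, -30]
q=6: [-35, -13, -40, -25, -40, -43]
Optimal cycle mean attained by: cycle 0->2->5->0, total (-9) + (-7) + (-5), length 3.
Answer: λ = -7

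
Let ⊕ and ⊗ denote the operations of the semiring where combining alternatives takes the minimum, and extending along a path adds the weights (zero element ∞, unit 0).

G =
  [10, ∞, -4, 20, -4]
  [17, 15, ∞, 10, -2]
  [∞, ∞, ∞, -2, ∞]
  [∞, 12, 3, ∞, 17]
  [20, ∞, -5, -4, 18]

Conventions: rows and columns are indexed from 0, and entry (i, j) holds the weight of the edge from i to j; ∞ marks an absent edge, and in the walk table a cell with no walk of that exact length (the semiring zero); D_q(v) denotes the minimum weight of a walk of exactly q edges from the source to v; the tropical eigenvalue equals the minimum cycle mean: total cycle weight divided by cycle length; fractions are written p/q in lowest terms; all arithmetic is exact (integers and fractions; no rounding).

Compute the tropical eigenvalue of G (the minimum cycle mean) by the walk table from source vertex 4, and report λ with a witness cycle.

q=0: [∞, ∞, ∞, ∞, 0]
q=1: [20, ∞, -5, -4, 18]
q=2: [30, 8, -1, -7, 13]
q=3: [25, 5, -4, -3, 6]
q=4: [22, 9, 0, -6, 3]
q=5: [23, 6, -3, -2, 7]
Optimal cycle mean attained by: cycle 2->3->2, total (-2) + 3, length 2.
Answer: λ = 1/2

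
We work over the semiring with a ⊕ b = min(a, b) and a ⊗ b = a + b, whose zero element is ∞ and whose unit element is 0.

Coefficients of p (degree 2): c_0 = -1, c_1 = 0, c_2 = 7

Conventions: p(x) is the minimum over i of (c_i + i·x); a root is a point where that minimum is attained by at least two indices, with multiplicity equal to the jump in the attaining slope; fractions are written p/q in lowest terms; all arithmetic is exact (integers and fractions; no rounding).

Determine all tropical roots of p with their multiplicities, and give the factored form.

hull edge (i=0, c=-1) to (i=1, c=0): slope 1, span 1
hull edge (i=1, c=0) to (i=2, c=7): slope 7, span 1
Factored form: p(x) = 7 ⊗ (x ⊕ (-7)) ⊗ (x ⊕ (-1))
Answer: roots = -7 (mult 1), -1 (mult 1)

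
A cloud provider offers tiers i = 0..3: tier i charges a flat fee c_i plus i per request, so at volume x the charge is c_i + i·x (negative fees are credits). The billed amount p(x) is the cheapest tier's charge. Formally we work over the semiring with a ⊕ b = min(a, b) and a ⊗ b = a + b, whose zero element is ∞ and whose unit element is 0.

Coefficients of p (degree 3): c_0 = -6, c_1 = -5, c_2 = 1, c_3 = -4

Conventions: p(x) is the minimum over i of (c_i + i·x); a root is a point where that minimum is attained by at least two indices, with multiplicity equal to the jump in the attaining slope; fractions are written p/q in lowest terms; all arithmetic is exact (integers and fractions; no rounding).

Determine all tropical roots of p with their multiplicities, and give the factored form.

hull edge (i=0, c=-6) to (i=3, c=-4): slope 2/3, span 3
Factored form: p(x) = -4 ⊗ (x ⊕ (-2/3)) ⊗ (x ⊕ (-2/3)) ⊗ (x ⊕ (-2/3))
Answer: roots = -2/3 (mult 3)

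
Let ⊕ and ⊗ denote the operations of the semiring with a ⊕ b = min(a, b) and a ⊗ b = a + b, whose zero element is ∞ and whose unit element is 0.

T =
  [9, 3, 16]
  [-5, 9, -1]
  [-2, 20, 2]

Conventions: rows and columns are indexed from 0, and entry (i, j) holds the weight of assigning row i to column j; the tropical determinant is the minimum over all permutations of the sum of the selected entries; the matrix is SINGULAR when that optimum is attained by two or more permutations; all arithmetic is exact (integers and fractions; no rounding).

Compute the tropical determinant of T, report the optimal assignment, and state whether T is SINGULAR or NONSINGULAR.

σ = (0, 1, 2): 9 + 9 + 2 = 20
σ = (0, 2, 1): 9 + (-1) + 20 = 28
σ = (1, 0, 2): 3 + (-5) + 2 = 0
σ = (1, 2, 0): 3 + (-1) + (-2) = 0
σ = (2, 0, 1): 16 + (-5) + 20 = 31
σ = (2, 1, 0): 16 + 9 + (-2) = 23
Optimal value attained by: σ = (1, 0, 2).
Answer: det⊕(T) = 0; verdict: SINGULAR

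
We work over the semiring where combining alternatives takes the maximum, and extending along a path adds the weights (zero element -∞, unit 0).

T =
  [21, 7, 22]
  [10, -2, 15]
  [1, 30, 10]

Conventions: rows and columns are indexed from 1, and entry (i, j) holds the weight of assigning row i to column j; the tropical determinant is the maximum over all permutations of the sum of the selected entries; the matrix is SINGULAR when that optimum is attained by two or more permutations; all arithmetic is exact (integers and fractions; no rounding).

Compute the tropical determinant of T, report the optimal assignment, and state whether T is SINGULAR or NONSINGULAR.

σ = (1, 2, 3): 21 + (-2) + 10 = 29
σ = (1, 3, 2): 21 + 15 + 30 = 66
σ = (2, 1, 3): 7 + 10 + 10 = 27
σ = (2, 3, 1): 7 + 15 + 1 = 23
σ = (3, 1, 2): 22 + 10 + 30 = 62
σ = (3, 2, 1): 22 + (-2) + 1 = 21
Optimal value attained by: σ = (1, 3, 2).
Answer: det⊕(T) = 66; verdict: NONSINGULAR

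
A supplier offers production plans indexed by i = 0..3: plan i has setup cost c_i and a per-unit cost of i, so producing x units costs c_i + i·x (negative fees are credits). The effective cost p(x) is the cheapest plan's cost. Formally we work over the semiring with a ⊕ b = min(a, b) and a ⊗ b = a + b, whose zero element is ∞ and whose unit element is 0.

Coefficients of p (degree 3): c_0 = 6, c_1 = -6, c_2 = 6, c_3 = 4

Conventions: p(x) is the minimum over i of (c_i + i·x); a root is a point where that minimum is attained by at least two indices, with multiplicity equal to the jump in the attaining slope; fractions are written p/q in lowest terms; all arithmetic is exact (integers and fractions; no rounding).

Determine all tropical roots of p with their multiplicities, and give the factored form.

hull edge (i=0, c=6) to (i=1, c=-6): slope -12, span 1
hull edge (i=1, c=-6) to (i=3, c=4): slope 5, span 2
Factored form: p(x) = 4 ⊗ (x ⊕ (-5)) ⊗ (x ⊕ (-5)) ⊗ (x ⊕ 12)
Answer: roots = -5 (mult 2), 12 (mult 1)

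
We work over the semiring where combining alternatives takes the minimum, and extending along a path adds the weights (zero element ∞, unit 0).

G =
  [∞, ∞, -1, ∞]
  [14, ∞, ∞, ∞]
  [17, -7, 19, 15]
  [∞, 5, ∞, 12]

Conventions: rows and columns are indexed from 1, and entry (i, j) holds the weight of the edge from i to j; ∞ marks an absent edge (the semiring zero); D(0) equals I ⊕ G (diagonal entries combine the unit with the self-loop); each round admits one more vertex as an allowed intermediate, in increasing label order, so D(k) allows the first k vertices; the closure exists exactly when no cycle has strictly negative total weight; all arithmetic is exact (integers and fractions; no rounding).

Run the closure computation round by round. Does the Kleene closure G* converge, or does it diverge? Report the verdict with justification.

D(0):
  [0, ∞, -1, ∞]
  [14, 0, ∞, ∞]
  [17, -7, 0, 15]
  [∞, 5, ∞, 0]
D(1):
  [0, ∞, -1, ∞]
  [14, 0, 13, ∞]
  [17, -7, 0, 15]
  [∞, 5, ∞, 0]
D(2):
  [0, ∞, -1, ∞]
  [14, 0, 13, ∞]
  [7, -7, 0, 15]
  [19, 5, 18, 0]
D(3):
  [0, -8, -1, 14]
  [14, 0, 13, 28]
  [7, -7, 0, 15]
  [19, 5, 18, 0]
D(4):
  [0, -8, -1, 14]
  [14, 0, 13, 28]
  [7, -7, 0, 15]
  [19, 5, 18, 0]
Key observation: every diagonal entry stays at the unit through all rounds, so no improving cycle exists.
Answer: CONVERGES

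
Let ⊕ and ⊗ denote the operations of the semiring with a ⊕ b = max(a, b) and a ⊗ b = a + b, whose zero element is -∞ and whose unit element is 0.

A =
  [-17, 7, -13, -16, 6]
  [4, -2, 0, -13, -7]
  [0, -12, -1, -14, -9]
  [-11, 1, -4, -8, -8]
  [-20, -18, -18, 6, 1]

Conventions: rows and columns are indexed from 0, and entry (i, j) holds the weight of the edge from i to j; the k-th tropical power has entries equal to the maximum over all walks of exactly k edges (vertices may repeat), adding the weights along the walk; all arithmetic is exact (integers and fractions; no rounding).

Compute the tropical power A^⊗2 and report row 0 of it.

A^⊗2:
  [11, 5, 7, 12, 7]
  [2, 11, -1, -1, 10]
  [-1, 7, -2, -3, 6]
  [5, -1, 1, -2, -5]
  [-5, 7, 2, 7, 2]
Answer: row 0 of A^⊗2 = [11, 5, 7, 12, 7]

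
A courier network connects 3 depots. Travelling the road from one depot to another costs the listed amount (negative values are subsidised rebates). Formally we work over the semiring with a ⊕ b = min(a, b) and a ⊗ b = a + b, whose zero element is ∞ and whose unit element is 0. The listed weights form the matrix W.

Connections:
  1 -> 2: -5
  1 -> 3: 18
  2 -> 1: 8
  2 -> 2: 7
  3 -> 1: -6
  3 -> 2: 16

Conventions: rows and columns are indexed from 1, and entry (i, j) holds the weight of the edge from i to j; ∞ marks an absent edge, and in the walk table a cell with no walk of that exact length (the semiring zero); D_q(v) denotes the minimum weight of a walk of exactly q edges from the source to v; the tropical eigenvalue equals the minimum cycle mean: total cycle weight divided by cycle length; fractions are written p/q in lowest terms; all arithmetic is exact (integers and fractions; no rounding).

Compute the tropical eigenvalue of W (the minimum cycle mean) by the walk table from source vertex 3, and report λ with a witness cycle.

q=0: [∞, ∞, 0]
q=1: [-6, 16, ∞]
q=2: [24, -11, 12]
q=3: [-3, -4, 42]
Optimal cycle mean attained by: cycle 1->2->1, total (-5) + 8, length 2.
Answer: λ = 3/2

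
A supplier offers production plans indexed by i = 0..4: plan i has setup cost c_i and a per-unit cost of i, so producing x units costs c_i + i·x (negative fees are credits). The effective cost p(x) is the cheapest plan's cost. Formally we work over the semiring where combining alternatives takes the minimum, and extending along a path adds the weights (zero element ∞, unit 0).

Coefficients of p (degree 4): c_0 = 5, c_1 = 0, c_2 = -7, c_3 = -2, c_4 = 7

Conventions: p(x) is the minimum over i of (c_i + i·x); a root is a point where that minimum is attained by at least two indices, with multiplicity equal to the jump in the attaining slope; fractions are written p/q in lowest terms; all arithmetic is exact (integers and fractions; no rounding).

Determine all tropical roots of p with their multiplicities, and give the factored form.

hull edge (i=0, c=5) to (i=2, c=-7): slope -6, span 2
hull edge (i=2, c=-7) to (i=3, c=-2): slope 5, span 1
hull edge (i=3, c=-2) to (i=4, c=7): slope 9, span 1
Factored form: p(x) = 7 ⊗ (x ⊕ (-9)) ⊗ (x ⊕ (-5)) ⊗ (x ⊕ 6) ⊗ (x ⊕ 6)
Answer: roots = -9 (mult 1), -5 (mult 1), 6 (mult 2)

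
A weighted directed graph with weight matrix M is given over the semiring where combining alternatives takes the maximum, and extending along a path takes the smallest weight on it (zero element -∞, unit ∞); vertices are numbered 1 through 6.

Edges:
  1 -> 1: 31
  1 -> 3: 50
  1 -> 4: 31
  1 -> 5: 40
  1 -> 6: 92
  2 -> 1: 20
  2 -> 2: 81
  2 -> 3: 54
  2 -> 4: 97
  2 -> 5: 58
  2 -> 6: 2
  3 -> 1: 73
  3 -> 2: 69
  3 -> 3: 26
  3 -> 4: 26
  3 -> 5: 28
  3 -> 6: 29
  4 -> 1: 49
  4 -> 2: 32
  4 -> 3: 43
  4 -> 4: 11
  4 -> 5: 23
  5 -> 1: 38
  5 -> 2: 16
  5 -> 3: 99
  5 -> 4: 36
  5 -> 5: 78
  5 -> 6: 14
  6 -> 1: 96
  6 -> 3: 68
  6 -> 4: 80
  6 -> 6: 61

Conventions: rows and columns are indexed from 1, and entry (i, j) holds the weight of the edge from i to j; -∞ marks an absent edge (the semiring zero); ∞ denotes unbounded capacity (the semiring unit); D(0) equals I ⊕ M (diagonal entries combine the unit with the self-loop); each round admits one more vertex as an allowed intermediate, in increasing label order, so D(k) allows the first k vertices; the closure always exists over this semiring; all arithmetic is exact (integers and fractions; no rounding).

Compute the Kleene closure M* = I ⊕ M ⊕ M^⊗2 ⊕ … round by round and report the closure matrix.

D(0):
  [∞, -∞, 50, 31, 40, 92]
  [20, ∞, 54, 97, 58, 2]
  [73, 69, ∞, 26, 28, 29]
  [49, 32, 43, ∞, 23, -∞]
  [38, 16, 99, 36, ∞, 14]
  [96, -∞, 68, 80, -∞, ∞]
D(1):
  [∞, -∞, 50, 31, 40, 92]
  [20, ∞, 54, 97, 58, 20]
  [73, 69, ∞, 31, 40, 73]
  [49, 32, 49, ∞, 40, 49]
  [38, 16, 99, 36, ∞, 38]
  [96, -∞, 68, 80, 40, ∞]
D(2):
  [∞, -∞, 50, 31, 40, 92]
  [20, ∞, 54, 97, 58, 20]
  [73, 69, ∞, 69, 58, 73]
  [49, 32, 49, ∞, 40, 49]
  [38, 16, 99, 36, ∞, 38]
  [96, -∞, 68, 80, 40, ∞]
D(3):
  [∞, 50, 50, 50, 50, 92]
  [54, ∞, 54, 97, 58, 54]
  [73, 69, ∞, 69, 58, 73]
  [49, 49, 49, ∞, 49, 49]
  [73, 69, 99, 69, ∞, 73]
  [96, 68, 68, 80, 58, ∞]
D(4):
  [∞, 50, 50, 50, 50, 92]
  [54, ∞, 54, 97, 58, 54]
  [73, 69, ∞, 69, 58, 73]
  [49, 49, 49, ∞, 49, 49]
  [73, 69, 99, 69, ∞, 73]
  [96, 68, 68, 80, 58, ∞]
D(5):
  [∞, 50, 50, 50, 50, 92]
  [58, ∞, 58, 97, 58, 58]
  [73, 69, ∞, 69, 58, 73]
  [49, 49, 49, ∞, 49, 49]
  [73, 69, 99, 69, ∞, 73]
  [96, 68, 68, 80, 58, ∞]
D(6):
  [∞, 68, 68, 80, 58, 92]
  [58, ∞, 58, 97, 58, 58]
  [73, 69, ∞, 73, 58, 73]
  [49, 49, 49, ∞, 49, 49]
  [73, 69, 99, 73, ∞, 73]
  [96, 68, 68, 80, 58, ∞]
Answer: M* = [[∞, 68, 68, 80, 58, 92], [58, ∞, 58, 97, 58, 58], [73, 69, ∞, 73, 58, 73], [49, 49, 49, ∞, 49, 49], [73, 69, 99, 73, ∞, 73], [96, 68, 68, 80, 58, ∞]]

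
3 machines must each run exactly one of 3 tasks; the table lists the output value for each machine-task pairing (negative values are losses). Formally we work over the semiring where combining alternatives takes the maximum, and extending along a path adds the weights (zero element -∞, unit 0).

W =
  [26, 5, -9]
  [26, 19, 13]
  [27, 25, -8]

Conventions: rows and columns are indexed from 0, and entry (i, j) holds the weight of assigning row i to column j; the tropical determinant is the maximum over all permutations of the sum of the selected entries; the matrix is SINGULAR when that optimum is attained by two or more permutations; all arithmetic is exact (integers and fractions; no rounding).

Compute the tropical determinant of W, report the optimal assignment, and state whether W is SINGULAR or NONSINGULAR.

σ = (0, 1, 2): 26 + 19 + (-8) = 37
σ = (0, 2, 1): 26 + 13 + 25 = 64
σ = (1, 0, 2): 5 + 26 + (-8) = 23
σ = (1, 2, 0): 5 + 13 + 27 = 45
σ = (2, 0, 1): (-9) + 26 + 25 = 42
σ = (2, 1, 0): (-9) + 19 + 27 = 37
Optimal value attained by: σ = (0, 2, 1).
Answer: det⊕(W) = 64; verdict: NONSINGULAR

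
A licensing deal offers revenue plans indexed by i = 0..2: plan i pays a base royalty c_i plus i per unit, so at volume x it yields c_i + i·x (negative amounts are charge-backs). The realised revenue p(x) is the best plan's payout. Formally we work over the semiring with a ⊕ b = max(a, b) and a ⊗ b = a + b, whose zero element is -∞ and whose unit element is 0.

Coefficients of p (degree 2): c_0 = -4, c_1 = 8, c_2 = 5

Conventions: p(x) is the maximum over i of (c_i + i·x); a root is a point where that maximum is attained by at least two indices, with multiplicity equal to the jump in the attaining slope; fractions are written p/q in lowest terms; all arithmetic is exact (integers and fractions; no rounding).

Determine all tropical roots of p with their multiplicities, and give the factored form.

hull edge (i=0, c=-4) to (i=1, c=8): slope 12, span 1
hull edge (i=1, c=8) to (i=2, c=5): slope -3, span 1
Factored form: p(x) = 5 ⊗ (x ⊕ (-12)) ⊗ (x ⊕ 3)
Answer: roots = -12 (mult 1), 3 (mult 1)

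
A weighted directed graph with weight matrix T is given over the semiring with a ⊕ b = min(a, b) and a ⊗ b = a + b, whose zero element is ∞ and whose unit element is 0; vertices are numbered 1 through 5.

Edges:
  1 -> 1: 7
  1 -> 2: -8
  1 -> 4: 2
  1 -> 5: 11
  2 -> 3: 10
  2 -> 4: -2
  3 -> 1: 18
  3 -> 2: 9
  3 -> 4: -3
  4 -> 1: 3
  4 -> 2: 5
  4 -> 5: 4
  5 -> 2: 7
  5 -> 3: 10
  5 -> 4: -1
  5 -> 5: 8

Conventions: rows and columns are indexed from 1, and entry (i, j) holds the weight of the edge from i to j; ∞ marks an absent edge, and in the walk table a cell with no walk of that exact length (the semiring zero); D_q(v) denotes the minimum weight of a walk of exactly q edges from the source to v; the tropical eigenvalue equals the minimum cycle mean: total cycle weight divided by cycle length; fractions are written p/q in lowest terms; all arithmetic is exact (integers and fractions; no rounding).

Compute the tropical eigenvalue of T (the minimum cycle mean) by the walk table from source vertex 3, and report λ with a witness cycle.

q=0: [∞, ∞, 0, ∞, ∞]
q=1: [18, 9, ∞, -3, ∞]
q=2: [0, 2, 19, 7, 1]
q=3: [7, -8, 11, 0, 9]
q=4: [3, -1, 2, -10, 4]
q=5: [-7, -5, 9, -3, -6]
Optimal cycle mean attained by: cycle 1->2->4->1, total (-8) + (-2) + 3, length 3.
Answer: λ = -7/3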